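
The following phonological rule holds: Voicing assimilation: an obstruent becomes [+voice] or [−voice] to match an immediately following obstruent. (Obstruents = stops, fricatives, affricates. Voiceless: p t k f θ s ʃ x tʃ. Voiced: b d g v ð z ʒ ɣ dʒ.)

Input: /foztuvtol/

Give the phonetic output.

/z/ before /t/ (voiceless) → [s]
/v/ before /t/ (voiceless) → [f]

[fostuftol]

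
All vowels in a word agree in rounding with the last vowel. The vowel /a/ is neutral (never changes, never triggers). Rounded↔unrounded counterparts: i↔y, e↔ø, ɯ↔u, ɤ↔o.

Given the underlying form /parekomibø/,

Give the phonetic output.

[parøkomybø]

/e/ harmonizes with /ø/ ([+round]) → [ø]
/i/ harmonizes with /ø/ ([+round]) → [y]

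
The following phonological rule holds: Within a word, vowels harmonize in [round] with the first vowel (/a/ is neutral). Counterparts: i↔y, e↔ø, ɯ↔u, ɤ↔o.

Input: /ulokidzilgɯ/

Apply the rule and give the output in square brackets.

/i/ harmonizes with /u/ ([+round]) → [y]
/i/ harmonizes with /u/ ([+round]) → [y]
/ɯ/ harmonizes with /u/ ([+round]) → [u]

[ulokydzylgu]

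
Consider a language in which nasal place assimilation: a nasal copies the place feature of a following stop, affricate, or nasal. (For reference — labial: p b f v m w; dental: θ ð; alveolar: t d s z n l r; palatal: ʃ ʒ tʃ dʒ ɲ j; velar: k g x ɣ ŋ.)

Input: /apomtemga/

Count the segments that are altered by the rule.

/m/ before /t/ (alveolar) → [n]
/m/ before /g/ (velar) → [ŋ]
2 segments change.

2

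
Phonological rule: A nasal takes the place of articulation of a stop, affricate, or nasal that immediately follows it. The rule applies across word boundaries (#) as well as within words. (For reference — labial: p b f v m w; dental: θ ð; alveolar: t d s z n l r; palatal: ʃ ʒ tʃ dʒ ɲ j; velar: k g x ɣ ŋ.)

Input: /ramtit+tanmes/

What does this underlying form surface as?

[rantit+tammes]

/m/ before /t/ (alveolar) → [n]
/n/ before /m/ (labial) → [m]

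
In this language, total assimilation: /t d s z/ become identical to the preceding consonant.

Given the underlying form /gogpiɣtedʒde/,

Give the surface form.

/t/ after /ɣ/ → [ɣ] (total assimilation)
/d/ after /dʒ/ → [dʒ] (total assimilation)

[gogpiɣɣedʒdʒe]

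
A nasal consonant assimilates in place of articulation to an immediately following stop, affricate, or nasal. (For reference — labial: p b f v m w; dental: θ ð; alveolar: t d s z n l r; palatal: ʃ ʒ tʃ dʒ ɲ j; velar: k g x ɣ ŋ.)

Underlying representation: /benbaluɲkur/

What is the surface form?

[bembaluŋkur]

/n/ before /b/ (labial) → [m]
/ɲ/ before /k/ (velar) → [ŋ]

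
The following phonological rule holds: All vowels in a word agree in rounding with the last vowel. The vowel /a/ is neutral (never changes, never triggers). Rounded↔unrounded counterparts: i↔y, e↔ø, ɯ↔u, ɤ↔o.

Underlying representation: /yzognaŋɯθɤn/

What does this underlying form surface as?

/y/ harmonizes with /ɤ/ ([-round]) → [i]
/o/ harmonizes with /ɤ/ ([-round]) → [ɤ]

[izɤgnaŋɯθɤn]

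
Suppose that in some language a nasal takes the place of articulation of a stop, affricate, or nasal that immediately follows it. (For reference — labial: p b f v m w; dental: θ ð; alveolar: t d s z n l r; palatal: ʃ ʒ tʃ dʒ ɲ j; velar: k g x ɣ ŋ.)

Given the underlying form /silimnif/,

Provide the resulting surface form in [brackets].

/m/ before /n/ (alveolar) → [n]

[silinnif]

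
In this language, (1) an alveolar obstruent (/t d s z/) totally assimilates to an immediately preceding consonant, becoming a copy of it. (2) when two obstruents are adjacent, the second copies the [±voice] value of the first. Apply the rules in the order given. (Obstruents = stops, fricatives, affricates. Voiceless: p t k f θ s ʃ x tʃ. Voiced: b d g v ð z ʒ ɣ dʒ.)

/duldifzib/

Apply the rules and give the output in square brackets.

[dulliffib]

Rule 1: /d/ after /l/ → [l] (total assimilation)
Rule 1: /z/ after /f/ → [f] (total assimilation)
After rule 1: dulliffib
Rule 2: no segment meets the rule's conditions; no change.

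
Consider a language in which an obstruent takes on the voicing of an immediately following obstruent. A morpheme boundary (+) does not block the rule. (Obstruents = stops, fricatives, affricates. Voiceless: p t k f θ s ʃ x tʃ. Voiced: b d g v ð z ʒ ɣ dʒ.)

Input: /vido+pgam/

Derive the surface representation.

[vido+bgam]

/p/ before /g/ (voiced) → [b]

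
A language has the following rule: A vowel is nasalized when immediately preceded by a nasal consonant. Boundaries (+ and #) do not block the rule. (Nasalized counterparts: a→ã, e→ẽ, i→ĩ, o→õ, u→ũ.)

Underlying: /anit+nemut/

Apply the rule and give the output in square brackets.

/i/ after nasal /n/ → [ĩ]
/e/ after nasal /n/ → [ẽ]
/u/ after nasal /m/ → [ũ]

[anĩt+nẽmũt]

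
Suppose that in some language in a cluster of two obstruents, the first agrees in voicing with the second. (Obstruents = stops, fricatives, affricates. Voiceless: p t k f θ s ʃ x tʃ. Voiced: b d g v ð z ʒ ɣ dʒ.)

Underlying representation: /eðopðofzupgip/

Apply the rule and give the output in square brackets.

[eðobðovzubgip]

/p/ before /ð/ (voiced) → [b]
/f/ before /z/ (voiced) → [v]
/p/ before /g/ (voiced) → [b]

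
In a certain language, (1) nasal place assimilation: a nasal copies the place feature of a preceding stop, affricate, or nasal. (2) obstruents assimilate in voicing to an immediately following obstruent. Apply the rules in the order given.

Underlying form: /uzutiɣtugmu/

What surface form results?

Rule 1: /m/ after /g/ (velar) → [ŋ]
After rule 1: uzutiɣtugŋu
Rule 2: /ɣ/ before /t/ (voiceless) → [x]

[uzutixtugŋu]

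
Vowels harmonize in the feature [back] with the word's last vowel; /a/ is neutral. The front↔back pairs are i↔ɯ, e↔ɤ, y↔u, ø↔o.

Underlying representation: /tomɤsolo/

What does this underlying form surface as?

no segment meets the rule's conditions; no change.

[tomɤsolo]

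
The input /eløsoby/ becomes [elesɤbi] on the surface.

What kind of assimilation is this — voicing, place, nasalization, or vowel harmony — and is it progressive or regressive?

/ø/→[e] /o/→[ɤ] /y/→[i].
Vowels agree with the first vowel, so the harmony is progressive.

vowel harmony, progressive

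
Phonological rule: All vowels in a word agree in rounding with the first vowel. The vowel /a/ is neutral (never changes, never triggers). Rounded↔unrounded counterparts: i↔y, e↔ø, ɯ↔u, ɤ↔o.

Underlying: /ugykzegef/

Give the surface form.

/e/ harmonizes with /u/ ([+round]) → [ø]
/e/ harmonizes with /u/ ([+round]) → [ø]

[ugykzøgøf]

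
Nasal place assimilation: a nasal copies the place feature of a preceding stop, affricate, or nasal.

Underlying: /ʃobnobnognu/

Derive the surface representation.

/n/ after /b/ (labial) → [m]
/n/ after /b/ (labial) → [m]
/n/ after /g/ (velar) → [ŋ]

[ʃobmobmogŋu]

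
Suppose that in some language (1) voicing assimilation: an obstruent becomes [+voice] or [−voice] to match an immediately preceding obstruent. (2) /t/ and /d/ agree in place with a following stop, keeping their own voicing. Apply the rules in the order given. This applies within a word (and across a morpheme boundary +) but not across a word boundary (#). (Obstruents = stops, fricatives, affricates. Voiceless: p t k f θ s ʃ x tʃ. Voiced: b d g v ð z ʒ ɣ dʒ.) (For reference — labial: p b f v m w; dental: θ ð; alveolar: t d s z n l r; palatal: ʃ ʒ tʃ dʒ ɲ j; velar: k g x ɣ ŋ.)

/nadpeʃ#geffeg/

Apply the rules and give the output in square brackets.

Rule 1: /p/ after /d/ (voiced) → [b]
After rule 1: nadbeʃ#geffeg
Rule 2: /d/ before /b/ (labial) → [b]

[nabbeʃ#geffeg]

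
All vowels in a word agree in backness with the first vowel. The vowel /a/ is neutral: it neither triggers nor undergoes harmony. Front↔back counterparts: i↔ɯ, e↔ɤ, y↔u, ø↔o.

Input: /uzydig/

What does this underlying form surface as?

/y/ harmonizes with /u/ ([+back]) → [u]
/i/ harmonizes with /u/ ([+back]) → [ɯ]

[uzudɯg]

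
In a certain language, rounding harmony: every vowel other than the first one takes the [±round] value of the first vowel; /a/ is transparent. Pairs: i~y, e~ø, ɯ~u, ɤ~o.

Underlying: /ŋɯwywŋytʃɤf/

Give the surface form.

/y/ harmonizes with /ɯ/ ([-round]) → [i]
/y/ harmonizes with /ɯ/ ([-round]) → [i]

[ŋɯwiwŋitʃɤf]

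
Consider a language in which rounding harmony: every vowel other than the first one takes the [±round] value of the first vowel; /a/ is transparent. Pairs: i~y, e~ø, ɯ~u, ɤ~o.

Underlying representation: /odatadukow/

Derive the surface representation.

no segment meets the rule's conditions; no change.

[odatadukow]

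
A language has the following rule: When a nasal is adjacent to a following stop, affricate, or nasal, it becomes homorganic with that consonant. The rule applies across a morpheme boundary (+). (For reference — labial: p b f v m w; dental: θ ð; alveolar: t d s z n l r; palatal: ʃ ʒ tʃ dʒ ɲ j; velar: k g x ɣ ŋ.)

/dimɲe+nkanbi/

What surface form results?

[diɲɲe+ŋkambi]

/m/ before /ɲ/ (palatal) → [ɲ]
/n/ before /k/ (velar) → [ŋ]
/n/ before /b/ (labial) → [m]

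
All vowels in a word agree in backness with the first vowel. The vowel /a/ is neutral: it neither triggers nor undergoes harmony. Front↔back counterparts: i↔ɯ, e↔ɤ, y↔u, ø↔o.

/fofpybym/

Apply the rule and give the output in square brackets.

/y/ harmonizes with /o/ ([+back]) → [u]
/y/ harmonizes with /o/ ([+back]) → [u]

[fofpubum]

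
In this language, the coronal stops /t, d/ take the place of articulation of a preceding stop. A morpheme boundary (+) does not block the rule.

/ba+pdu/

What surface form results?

/d/ after /p/ (labial) → [b]

[ba+pbu]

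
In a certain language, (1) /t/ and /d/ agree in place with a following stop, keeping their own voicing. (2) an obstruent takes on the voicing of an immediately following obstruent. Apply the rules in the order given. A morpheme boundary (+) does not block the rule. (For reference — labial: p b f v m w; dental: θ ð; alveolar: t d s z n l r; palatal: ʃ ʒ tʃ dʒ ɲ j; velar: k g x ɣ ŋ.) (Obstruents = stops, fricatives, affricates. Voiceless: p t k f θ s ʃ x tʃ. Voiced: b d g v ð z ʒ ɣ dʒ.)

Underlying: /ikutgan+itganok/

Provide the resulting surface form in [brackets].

Rule 1: /t/ before /g/ (velar) → [k]
Rule 1: /t/ before /g/ (velar) → [k]
After rule 1: ikukgan+ikganok
Rule 2: /k/ before /g/ (voiced) → [g]
Rule 2: /k/ before /g/ (voiced) → [g]

[ikuggan+igganok]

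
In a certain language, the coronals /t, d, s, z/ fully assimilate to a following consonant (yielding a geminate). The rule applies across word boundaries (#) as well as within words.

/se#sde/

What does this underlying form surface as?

[se#dde]

/s/ before /d/ → [d] (total assimilation)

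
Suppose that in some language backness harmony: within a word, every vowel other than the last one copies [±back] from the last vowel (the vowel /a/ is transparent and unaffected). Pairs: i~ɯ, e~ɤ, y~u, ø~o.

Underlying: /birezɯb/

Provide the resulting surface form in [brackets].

[bɯrɤzɯb]

/i/ harmonizes with /ɯ/ ([+back]) → [ɯ]
/e/ harmonizes with /ɯ/ ([+back]) → [ɤ]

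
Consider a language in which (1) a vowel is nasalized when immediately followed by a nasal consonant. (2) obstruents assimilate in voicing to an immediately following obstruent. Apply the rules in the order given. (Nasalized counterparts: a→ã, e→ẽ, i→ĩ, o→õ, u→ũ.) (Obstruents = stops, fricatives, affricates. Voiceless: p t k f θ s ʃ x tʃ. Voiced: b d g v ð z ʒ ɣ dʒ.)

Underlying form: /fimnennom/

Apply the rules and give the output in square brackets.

Rule 1: /i/ before nasal /m/ → [ĩ]
Rule 1: /e/ before nasal /n/ → [ẽ]
Rule 1: /o/ before nasal /m/ → [õ]
After rule 1: fĩmnẽnnõm
Rule 2: no segment meets the rule's conditions; no change.

[fĩmnẽnnõm]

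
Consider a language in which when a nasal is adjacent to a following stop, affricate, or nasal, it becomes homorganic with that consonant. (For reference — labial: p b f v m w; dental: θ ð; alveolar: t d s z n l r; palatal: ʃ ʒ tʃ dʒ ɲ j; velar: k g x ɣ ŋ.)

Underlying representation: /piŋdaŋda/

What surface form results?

/ŋ/ before /d/ (alveolar) → [n]
/ŋ/ before /d/ (alveolar) → [n]

[pindanda]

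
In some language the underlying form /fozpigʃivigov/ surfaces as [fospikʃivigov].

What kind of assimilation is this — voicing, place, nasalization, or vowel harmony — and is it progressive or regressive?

/z/→[s] /g/→[k].
Each target copies a feature from the following segment, so the direction is regressive.

voicing assimilation, regressive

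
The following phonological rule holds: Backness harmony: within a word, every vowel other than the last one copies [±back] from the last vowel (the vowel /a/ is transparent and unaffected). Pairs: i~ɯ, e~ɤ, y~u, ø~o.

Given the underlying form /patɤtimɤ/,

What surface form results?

/i/ harmonizes with /ɤ/ ([+back]) → [ɯ]

[patɤtɯmɤ]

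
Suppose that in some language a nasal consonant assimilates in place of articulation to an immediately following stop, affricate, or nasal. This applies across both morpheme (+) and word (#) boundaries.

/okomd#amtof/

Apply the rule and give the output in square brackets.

[okond#antof]

/m/ before /d/ (alveolar) → [n]
/m/ before /t/ (alveolar) → [n]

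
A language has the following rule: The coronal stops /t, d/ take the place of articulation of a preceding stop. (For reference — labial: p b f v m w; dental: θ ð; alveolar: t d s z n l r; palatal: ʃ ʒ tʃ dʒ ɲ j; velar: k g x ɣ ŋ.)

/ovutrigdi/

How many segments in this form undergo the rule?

1

/d/ after /g/ (velar) → [g]
1 segment changes.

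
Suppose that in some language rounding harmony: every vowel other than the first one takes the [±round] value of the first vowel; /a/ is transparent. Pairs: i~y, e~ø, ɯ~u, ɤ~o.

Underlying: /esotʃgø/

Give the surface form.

[esɤtʃge]

/o/ harmonizes with /e/ ([-round]) → [ɤ]
/ø/ harmonizes with /e/ ([-round]) → [e]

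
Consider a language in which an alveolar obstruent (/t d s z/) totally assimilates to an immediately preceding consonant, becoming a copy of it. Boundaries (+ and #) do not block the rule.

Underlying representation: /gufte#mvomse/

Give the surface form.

/t/ after /f/ → [f] (total assimilation)
/s/ after /m/ → [m] (total assimilation)

[guffe#mvomme]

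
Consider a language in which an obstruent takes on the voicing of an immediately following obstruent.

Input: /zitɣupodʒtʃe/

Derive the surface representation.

/t/ before /ɣ/ (voiced) → [d]
/dʒ/ before /tʃ/ (voiceless) → [tʃ]

[zidɣupotʃtʃe]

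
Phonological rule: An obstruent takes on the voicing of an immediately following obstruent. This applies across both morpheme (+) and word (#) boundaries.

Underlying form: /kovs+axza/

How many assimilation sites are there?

/v/ before /s/ (voiceless) → [f]
/x/ before /z/ (voiced) → [ɣ]
2 segments change.

2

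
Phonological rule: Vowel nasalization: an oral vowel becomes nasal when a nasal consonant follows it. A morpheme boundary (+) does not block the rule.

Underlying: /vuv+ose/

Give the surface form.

[vuv+ose]

no segment meets the rule's conditions; no change.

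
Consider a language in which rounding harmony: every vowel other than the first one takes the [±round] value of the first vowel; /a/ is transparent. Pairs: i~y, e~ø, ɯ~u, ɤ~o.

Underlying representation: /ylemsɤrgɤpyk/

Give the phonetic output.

[ylømsorgopyk]

/e/ harmonizes with /y/ ([+round]) → [ø]
/ɤ/ harmonizes with /y/ ([+round]) → [o]
/ɤ/ harmonizes with /y/ ([+round]) → [o]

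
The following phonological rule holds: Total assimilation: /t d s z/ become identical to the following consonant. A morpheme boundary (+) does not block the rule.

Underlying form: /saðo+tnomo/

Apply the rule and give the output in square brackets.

/t/ before /n/ → [n] (total assimilation)

[saðo+nnomo]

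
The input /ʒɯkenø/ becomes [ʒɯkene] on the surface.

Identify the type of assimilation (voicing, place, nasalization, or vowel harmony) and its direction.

vowel harmony, progressive

/ø/→[e].
Vowels agree with the first vowel, so the harmony is progressive.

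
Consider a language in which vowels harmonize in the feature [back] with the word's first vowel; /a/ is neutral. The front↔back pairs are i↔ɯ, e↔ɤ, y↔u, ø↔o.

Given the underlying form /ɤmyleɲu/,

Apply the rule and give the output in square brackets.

/y/ harmonizes with /ɤ/ ([+back]) → [u]
/e/ harmonizes with /ɤ/ ([+back]) → [ɤ]

[ɤmulɤɲu]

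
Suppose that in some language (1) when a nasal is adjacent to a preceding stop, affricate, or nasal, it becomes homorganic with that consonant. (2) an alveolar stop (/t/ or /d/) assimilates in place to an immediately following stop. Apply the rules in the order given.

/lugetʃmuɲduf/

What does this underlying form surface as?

Rule 1: /m/ after /tʃ/ (palatal) → [ɲ]
After rule 1: lugetʃɲuɲduf
Rule 2: no segment meets the rule's conditions; no change.

[lugetʃɲuɲduf]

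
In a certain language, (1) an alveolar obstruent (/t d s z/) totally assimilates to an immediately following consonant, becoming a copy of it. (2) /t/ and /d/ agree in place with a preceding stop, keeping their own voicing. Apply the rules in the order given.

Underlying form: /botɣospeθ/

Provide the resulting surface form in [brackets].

Rule 1: /t/ before /ɣ/ → [ɣ] (total assimilation)
Rule 1: /s/ before /p/ → [p] (total assimilation)
After rule 1: boɣɣoppeθ
Rule 2: no segment meets the rule's conditions; no change.

[boɣɣoppeθ]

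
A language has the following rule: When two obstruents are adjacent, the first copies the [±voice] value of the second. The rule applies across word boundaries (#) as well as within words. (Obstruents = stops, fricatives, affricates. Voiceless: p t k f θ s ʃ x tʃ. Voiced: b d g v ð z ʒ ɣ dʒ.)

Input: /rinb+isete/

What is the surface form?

no segment meets the rule's conditions; no change.

[rinb+isete]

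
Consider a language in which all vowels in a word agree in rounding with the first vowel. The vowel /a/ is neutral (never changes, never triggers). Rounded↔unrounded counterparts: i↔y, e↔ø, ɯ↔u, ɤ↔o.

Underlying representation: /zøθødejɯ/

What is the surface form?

/e/ harmonizes with /ø/ ([+round]) → [ø]
/ɯ/ harmonizes with /ø/ ([+round]) → [u]

[zøθødøju]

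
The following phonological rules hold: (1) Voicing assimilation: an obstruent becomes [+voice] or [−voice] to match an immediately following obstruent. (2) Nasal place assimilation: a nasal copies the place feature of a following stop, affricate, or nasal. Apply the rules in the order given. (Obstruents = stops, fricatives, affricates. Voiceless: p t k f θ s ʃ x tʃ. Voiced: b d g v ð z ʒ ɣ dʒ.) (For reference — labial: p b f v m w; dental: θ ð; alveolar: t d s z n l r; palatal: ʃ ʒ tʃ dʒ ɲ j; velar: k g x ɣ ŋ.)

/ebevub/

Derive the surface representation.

Rule 1: no segment meets the rule's conditions; no change.
After rule 1: ebevub
Rule 2: no segment meets the rule's conditions; no change.

[ebevub]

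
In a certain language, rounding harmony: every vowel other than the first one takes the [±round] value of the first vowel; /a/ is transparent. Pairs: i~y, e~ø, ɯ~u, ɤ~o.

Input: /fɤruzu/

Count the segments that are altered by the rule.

2

/u/ harmonizes with /ɤ/ ([-round]) → [ɯ]
/u/ harmonizes with /ɤ/ ([-round]) → [ɯ]
2 segments change.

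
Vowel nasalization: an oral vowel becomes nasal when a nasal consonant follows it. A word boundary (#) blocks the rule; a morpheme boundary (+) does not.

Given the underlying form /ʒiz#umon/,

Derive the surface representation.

/u/ before nasal /m/ → [ũ]
/o/ before nasal /n/ → [õ]

[ʒiz#ũmõn]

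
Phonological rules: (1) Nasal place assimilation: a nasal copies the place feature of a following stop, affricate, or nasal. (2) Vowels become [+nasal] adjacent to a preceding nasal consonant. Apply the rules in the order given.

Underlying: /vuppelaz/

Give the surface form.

Rule 1: no segment meets the rule's conditions; no change.
After rule 1: vuppelaz
Rule 2: no segment meets the rule's conditions; no change.

[vuppelaz]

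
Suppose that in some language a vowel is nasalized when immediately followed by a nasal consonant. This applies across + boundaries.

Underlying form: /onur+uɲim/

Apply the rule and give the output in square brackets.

/o/ before nasal /n/ → [õ]
/u/ before nasal /ɲ/ → [ũ]
/i/ before nasal /m/ → [ĩ]

[õnur+ũɲĩm]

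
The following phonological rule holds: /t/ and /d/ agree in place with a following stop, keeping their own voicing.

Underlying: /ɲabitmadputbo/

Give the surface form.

[ɲabitmabpupbo]

/d/ before /p/ (labial) → [b]
/t/ before /b/ (labial) → [p]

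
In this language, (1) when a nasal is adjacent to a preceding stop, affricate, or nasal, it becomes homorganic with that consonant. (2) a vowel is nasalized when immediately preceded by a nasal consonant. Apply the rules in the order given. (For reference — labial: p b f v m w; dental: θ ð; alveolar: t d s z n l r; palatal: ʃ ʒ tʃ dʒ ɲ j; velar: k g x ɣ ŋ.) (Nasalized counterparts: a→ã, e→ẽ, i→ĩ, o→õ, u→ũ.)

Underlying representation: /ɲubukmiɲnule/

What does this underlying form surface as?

Rule 1: /m/ after /k/ (velar) → [ŋ]
Rule 1: /n/ after /ɲ/ (palatal) → [ɲ]
After rule 1: ɲubukŋiɲɲule
Rule 2: /u/ after nasal /ɲ/ → [ũ]
Rule 2: /i/ after nasal /ŋ/ → [ĩ]
Rule 2: /u/ after nasal /ɲ/ → [ũ]

[ɲũbukŋĩɲɲũle]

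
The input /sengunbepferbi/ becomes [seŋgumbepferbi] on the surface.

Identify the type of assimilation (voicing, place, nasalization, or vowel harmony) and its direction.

place assimilation, regressive

/n/→[ŋ] /n/→[m].
Each target copies a feature from the following segment, so the direction is regressive.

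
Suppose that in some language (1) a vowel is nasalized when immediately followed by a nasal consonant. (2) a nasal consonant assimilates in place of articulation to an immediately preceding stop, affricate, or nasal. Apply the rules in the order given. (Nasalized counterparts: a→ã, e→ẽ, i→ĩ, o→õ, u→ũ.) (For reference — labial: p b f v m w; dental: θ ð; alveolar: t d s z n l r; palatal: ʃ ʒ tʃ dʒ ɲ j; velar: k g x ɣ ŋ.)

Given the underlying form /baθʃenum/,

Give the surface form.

Rule 1: /e/ before nasal /n/ → [ẽ]
Rule 1: /u/ before nasal /m/ → [ũ]
After rule 1: baθʃẽnũm
Rule 2: no segment meets the rule's conditions; no change.

[baθʃẽnũm]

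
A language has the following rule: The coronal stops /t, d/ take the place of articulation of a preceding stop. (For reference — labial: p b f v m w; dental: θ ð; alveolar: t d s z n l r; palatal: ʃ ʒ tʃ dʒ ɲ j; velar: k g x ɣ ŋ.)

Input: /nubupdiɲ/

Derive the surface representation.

/d/ after /p/ (labial) → [b]

[nubupbiɲ]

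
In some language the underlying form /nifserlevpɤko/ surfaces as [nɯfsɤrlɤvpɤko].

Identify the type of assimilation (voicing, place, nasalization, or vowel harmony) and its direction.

/i/→[ɯ] /e/→[ɤ] /e/→[ɤ].
Vowels agree with the last vowel, so the harmony is regressive.

vowel harmony, regressive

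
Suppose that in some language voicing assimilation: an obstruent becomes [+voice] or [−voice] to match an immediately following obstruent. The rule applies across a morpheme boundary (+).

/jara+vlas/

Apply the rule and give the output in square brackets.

[jara+vlas]

no segment meets the rule's conditions; no change.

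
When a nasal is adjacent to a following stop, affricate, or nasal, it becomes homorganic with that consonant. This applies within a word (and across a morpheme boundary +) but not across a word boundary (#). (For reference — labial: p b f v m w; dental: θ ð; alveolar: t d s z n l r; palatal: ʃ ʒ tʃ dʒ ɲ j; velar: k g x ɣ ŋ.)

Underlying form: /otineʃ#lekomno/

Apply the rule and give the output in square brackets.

/m/ before /n/ (alveolar) → [n]

[otineʃ#lekonno]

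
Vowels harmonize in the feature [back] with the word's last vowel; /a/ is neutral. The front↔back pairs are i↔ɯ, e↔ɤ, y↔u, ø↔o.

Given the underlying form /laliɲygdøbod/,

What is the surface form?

/i/ harmonizes with /o/ ([+back]) → [ɯ]
/y/ harmonizes with /o/ ([+back]) → [u]
/ø/ harmonizes with /o/ ([+back]) → [o]

[lalɯɲugdobod]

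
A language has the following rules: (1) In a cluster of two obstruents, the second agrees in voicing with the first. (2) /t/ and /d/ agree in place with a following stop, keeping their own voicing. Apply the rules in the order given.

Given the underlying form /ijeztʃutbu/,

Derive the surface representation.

[ijezdʒuppu]

Rule 1: /tʃ/ after /z/ (voiced) → [dʒ]
Rule 1: /b/ after /t/ (voiceless) → [p]
After rule 1: ijezdʒutpu
Rule 2: /t/ before /p/ (labial) → [p]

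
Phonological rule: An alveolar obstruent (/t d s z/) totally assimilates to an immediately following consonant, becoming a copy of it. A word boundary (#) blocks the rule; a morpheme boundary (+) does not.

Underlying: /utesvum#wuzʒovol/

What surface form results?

/s/ before /v/ → [v] (total assimilation)
/z/ before /ʒ/ → [ʒ] (total assimilation)

[utevvum#wuʒʒovol]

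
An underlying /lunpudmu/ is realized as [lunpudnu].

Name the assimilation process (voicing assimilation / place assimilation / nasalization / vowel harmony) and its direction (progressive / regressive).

place assimilation, progressive

/m/→[n].
Each target copies a feature from the preceding segment, so the direction is progressive.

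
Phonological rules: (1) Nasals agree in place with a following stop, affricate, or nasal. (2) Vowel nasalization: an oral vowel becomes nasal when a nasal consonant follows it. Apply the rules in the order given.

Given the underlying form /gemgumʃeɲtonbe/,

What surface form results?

[gẽŋgũmʃẽntõmbe]

Rule 1: /m/ before /g/ (velar) → [ŋ]
Rule 1: /ɲ/ before /t/ (alveolar) → [n]
Rule 1: /n/ before /b/ (labial) → [m]
After rule 1: geŋgumʃentombe
Rule 2: /e/ before nasal /ŋ/ → [ẽ]
Rule 2: /u/ before nasal /m/ → [ũ]
Rule 2: /e/ before nasal /n/ → [ẽ]
Rule 2: /o/ before nasal /m/ → [õ]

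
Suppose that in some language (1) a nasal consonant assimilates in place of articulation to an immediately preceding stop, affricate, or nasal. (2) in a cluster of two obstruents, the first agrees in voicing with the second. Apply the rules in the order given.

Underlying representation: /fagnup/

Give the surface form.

[fagŋup]

Rule 1: /n/ after /g/ (velar) → [ŋ]
After rule 1: fagŋup
Rule 2: no segment meets the rule's conditions; no change.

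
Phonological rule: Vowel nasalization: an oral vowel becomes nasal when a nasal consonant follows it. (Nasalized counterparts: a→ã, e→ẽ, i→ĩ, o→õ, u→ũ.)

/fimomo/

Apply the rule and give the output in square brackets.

[fĩmõmo]

/i/ before nasal /m/ → [ĩ]
/o/ before nasal /m/ → [õ]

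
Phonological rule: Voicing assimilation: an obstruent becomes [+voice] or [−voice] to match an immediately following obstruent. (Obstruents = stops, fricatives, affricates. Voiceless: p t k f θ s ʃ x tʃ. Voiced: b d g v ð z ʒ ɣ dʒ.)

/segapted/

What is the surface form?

no segment meets the rule's conditions; no change.

[segapted]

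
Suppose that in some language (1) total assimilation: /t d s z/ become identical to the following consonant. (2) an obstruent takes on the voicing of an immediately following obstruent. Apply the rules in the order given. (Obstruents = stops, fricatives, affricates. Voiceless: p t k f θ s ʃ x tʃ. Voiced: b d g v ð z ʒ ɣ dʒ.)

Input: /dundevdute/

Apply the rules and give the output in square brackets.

Rule 1: no segment meets the rule's conditions; no change.
After rule 1: dundevdute
Rule 2: no segment meets the rule's conditions; no change.

[dundevdute]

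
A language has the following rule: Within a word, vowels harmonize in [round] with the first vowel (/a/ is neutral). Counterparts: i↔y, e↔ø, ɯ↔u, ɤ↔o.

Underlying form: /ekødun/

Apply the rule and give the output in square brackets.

[ekedɯn]

/ø/ harmonizes with /e/ ([-round]) → [e]
/u/ harmonizes with /e/ ([-round]) → [ɯ]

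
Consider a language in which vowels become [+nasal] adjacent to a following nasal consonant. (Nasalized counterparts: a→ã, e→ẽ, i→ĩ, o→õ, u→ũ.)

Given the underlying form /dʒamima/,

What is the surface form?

[dʒãmĩma]

/a/ before nasal /m/ → [ã]
/i/ before nasal /m/ → [ĩ]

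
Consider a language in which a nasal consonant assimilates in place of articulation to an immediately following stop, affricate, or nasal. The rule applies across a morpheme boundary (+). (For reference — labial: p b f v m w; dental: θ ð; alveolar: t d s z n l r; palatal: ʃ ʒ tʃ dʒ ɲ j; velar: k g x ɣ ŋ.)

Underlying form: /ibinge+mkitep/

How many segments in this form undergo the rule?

/n/ before /g/ (velar) → [ŋ]
/m/ before /k/ (velar) → [ŋ]
2 segments change.

2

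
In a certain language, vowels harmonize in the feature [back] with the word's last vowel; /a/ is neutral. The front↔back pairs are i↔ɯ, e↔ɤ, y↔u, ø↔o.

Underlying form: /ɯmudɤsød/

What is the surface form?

[imydesød]

/ɯ/ harmonizes with /ø/ ([-back]) → [i]
/u/ harmonizes with /ø/ ([-back]) → [y]
/ɤ/ harmonizes with /ø/ ([-back]) → [e]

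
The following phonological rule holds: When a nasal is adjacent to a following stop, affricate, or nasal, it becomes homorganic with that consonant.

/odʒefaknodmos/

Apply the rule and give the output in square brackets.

[odʒefaknodmos]

no segment meets the rule's conditions; no change.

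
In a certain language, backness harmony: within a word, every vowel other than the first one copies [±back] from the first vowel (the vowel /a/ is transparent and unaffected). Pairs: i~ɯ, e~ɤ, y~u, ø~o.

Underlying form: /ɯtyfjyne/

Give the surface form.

[ɯtufjunɤ]

/y/ harmonizes with /ɯ/ ([+back]) → [u]
/y/ harmonizes with /ɯ/ ([+back]) → [u]
/e/ harmonizes with /ɯ/ ([+back]) → [ɤ]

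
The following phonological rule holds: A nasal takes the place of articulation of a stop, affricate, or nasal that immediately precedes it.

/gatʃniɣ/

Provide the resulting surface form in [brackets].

/n/ after /tʃ/ (palatal) → [ɲ]

[gatʃɲiɣ]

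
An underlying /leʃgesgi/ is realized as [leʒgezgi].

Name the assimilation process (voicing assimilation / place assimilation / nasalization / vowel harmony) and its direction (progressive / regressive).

/ʃ/→[ʒ] /s/→[z].
Each target copies a feature from the following segment, so the direction is regressive.

voicing assimilation, regressive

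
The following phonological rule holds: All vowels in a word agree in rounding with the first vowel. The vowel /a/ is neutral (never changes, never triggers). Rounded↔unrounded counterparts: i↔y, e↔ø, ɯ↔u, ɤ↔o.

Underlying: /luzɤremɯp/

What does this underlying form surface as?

/ɤ/ harmonizes with /u/ ([+round]) → [o]
/e/ harmonizes with /u/ ([+round]) → [ø]
/ɯ/ harmonizes with /u/ ([+round]) → [u]

[luzorømup]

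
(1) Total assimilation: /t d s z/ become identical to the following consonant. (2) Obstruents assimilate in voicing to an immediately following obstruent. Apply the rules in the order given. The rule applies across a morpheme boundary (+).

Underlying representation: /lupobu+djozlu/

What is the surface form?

[lupobu+jjollu]

Rule 1: /d/ before /j/ → [j] (total assimilation)
Rule 1: /z/ before /l/ → [l] (total assimilation)
After rule 1: lupobu+jjollu
Rule 2: no segment meets the rule's conditions; no change.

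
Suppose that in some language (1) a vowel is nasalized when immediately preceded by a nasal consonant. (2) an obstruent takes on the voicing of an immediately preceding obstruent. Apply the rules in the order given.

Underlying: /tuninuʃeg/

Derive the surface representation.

Rule 1: /i/ after nasal /n/ → [ĩ]
Rule 1: /u/ after nasal /n/ → [ũ]
After rule 1: tunĩnũʃeg
Rule 2: no segment meets the rule's conditions; no change.

[tunĩnũʃeg]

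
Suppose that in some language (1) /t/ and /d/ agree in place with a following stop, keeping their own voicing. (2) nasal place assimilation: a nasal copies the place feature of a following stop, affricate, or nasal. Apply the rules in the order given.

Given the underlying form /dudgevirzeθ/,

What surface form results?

[duggevirzeθ]

Rule 1: /d/ before /g/ (velar) → [g]
After rule 1: duggevirzeθ
Rule 2: no segment meets the rule's conditions; no change.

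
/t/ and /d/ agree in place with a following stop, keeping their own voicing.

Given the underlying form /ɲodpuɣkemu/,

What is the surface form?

[ɲobpuɣkemu]

/d/ before /p/ (labial) → [b]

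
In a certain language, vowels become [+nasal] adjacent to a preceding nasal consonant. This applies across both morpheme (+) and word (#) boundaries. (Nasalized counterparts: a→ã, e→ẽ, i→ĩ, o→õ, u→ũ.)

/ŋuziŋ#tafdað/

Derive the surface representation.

/u/ after nasal /ŋ/ → [ũ]

[ŋũziŋ#tafdað]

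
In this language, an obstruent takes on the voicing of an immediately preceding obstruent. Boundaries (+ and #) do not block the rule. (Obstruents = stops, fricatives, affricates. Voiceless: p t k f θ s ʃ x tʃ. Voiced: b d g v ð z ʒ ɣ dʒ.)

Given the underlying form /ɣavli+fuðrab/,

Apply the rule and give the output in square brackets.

no segment meets the rule's conditions; no change.

[ɣavli+fuðrab]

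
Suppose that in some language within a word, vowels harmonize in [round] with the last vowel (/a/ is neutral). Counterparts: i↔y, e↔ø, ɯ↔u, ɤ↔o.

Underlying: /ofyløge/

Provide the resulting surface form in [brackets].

/o/ harmonizes with /e/ ([-round]) → [ɤ]
/y/ harmonizes with /e/ ([-round]) → [i]
/ø/ harmonizes with /e/ ([-round]) → [e]

[ɤfilege]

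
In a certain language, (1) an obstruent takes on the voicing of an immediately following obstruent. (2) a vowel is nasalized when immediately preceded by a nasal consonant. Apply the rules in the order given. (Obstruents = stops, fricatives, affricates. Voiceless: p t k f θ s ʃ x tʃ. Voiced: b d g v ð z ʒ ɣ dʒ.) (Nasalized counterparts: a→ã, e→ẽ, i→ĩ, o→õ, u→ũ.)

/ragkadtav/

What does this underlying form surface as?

[rakkattav]

Rule 1: /g/ before /k/ (voiceless) → [k]
Rule 1: /d/ before /t/ (voiceless) → [t]
After rule 1: rakkattav
Rule 2: no segment meets the rule's conditions; no change.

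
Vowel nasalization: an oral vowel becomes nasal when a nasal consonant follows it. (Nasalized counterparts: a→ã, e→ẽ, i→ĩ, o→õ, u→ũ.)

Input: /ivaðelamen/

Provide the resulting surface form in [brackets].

[ivaðelãmẽn]

/a/ before nasal /m/ → [ã]
/e/ before nasal /n/ → [ẽ]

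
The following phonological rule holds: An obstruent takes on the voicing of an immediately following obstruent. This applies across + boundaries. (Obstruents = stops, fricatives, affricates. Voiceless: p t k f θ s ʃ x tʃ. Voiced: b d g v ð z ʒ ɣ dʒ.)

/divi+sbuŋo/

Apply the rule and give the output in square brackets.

[divi+zbuŋo]

/s/ before /b/ (voiced) → [z]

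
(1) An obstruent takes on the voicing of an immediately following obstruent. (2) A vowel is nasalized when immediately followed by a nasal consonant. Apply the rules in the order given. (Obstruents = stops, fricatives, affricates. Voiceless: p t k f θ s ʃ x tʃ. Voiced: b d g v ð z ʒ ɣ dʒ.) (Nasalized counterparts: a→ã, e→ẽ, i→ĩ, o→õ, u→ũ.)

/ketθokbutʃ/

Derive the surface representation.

[ketθogbutʃ]

Rule 1: /k/ before /b/ (voiced) → [g]
After rule 1: ketθogbutʃ
Rule 2: no segment meets the rule's conditions; no change.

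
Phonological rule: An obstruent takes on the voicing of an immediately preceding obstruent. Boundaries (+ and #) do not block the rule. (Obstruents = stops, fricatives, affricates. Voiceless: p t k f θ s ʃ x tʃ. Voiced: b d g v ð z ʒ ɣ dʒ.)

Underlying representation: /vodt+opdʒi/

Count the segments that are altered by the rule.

/t/ after /d/ (voiced) → [d]
/dʒ/ after /p/ (voiceless) → [tʃ]
2 segments change.

2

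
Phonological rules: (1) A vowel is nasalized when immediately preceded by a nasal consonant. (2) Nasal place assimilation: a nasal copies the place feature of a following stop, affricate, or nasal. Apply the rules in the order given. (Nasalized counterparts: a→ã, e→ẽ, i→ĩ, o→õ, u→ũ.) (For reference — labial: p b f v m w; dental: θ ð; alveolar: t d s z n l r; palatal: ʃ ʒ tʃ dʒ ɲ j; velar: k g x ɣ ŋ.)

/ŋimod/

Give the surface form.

Rule 1: /i/ after nasal /ŋ/ → [ĩ]
Rule 1: /o/ after nasal /m/ → [õ]
After rule 1: ŋĩmõd
Rule 2: no segment meets the rule's conditions; no change.

[ŋĩmõd]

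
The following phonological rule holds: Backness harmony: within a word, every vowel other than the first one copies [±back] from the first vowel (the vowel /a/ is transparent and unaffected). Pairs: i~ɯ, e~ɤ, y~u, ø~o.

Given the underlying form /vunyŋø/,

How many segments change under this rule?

/y/ harmonizes with /u/ ([+back]) → [u]
/ø/ harmonizes with /u/ ([+back]) → [o]
2 segments change.

2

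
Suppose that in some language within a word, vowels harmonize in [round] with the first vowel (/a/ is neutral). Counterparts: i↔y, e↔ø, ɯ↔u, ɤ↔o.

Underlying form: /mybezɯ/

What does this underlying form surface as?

/e/ harmonizes with /y/ ([+round]) → [ø]
/ɯ/ harmonizes with /y/ ([+round]) → [u]

[mybøzu]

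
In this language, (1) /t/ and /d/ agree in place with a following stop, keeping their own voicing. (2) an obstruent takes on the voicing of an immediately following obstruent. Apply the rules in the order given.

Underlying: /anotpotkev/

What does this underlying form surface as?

Rule 1: /t/ before /p/ (labial) → [p]
Rule 1: /t/ before /k/ (velar) → [k]
After rule 1: anoppokkev
Rule 2: no segment meets the rule's conditions; no change.

[anoppokkev]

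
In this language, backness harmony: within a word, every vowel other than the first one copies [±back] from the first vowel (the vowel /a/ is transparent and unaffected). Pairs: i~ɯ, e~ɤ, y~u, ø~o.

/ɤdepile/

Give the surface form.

[ɤdɤpɯlɤ]

/e/ harmonizes with /ɤ/ ([+back]) → [ɤ]
/i/ harmonizes with /ɤ/ ([+back]) → [ɯ]
/e/ harmonizes with /ɤ/ ([+back]) → [ɤ]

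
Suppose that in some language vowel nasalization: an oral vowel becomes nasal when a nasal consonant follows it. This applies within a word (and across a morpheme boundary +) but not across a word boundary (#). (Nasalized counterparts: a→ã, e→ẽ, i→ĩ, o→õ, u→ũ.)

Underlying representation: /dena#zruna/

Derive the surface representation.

/e/ before nasal /n/ → [ẽ]
/u/ before nasal /n/ → [ũ]

[dẽna#zrũna]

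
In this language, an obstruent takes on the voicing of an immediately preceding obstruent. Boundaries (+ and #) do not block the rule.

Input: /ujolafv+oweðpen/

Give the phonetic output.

/v/ after /f/ (voiceless) → [f]
/p/ after /ð/ (voiced) → [b]

[ujolaff+oweðben]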